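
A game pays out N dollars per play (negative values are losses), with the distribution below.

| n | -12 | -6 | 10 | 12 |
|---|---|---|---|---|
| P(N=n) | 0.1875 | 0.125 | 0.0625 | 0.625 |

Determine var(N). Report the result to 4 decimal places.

E[N] = (-12)(0.1875) + (-6)(0.125) + (10)(0.0625) + (12)(0.625) = 5.125
E[N²] = (-12)²(0.1875) + (-6)²(0.125) + (10)²(0.0625) + (12)²(0.625) = 127.75
var(N) = E[N²] − (E[N])² = 127.75 − (5.125)² = 101.484375

101.4844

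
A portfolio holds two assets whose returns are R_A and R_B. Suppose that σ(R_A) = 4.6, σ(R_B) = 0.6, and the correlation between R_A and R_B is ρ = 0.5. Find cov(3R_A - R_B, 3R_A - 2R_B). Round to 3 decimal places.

178.740

Var(R_A) = (4.6)² = 21.16;  Var(R_B) = (0.6)² = 0.36
cov(R_A,R_B) = ρ·σ(R_A)·σ(R_B) = 0.5·4.6·0.6 = 1.38
cov(3R_A - R_B, 3R_A - 2R_B) = (3)(3)Var(R_A) + (-1)(-2)Var(R_B) + [(3)(-2) + (-1)(3)]cov(R_A,R_B)
= 9·21.16 + 2·0.36 + -9·1.38 = 178.74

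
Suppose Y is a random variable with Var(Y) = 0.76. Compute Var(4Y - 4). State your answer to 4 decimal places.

Var(4Y - 4) = (4)²·Var(Y) = 16·0.76 = 12.16

12.1600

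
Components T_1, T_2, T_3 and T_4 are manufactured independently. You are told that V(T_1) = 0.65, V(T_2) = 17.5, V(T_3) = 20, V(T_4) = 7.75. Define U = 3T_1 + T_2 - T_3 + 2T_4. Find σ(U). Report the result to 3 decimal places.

8.623

By independence, V(U) = (3)²V(T_1) + (1)²V(T_2) + (-1)²V(T_3) + (2)²V(T_4)
= (3)²·0.65 + (1)²·17.5 + (-1)²·20 + (2)²·7.75 = 74.35
σ(U) = √74.35 ≈ 8.623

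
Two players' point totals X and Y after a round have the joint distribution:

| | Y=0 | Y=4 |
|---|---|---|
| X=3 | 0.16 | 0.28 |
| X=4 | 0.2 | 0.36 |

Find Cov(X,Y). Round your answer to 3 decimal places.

E[X] = 3.56,  E[Y] = 2.56
E[XY] = 9.12
Cov(X,Y) = E[XY] − E[X]E[Y] = 9.12 − (3.56)(2.56) = 0.0064

0.006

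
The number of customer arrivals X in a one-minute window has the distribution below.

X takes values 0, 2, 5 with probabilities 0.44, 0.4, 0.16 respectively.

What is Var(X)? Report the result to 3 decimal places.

E[X] = (0)(0.44) + (2)(0.4) + (5)(0.16) = 1.6
E[X²] = (0)²(0.44) + (2)²(0.4) + (5)²(0.16) = 5.6
Var(X) = E[X²] − (E[X])² = 5.6 − (1.6)² = 3.04

3.040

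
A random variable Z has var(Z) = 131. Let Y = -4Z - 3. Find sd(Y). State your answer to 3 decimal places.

45.782

var(-4Z - 3) = (-4)²·131 = 2096
sd(Y) = √2096 ≈ 45.782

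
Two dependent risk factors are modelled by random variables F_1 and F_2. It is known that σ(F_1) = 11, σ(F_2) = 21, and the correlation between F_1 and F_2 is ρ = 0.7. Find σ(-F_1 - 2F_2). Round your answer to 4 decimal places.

Var(F_1) = (11)² = 121;  Var(F_2) = (21)² = 441
Cov(F_1,F_2) = ρ·σ(F_1)·σ(F_2) = 0.7·11·21 = 161.7
Var(-F_1 - 2F_2) = (-1)²·Var(F_1) + (-2)²·Var(F_2) + 2·(-1)·(-2)·Cov(F_1,F_2)
= 1·121 + 4·441 + 4·161.7 = 2531.8
σ(-F_1 - 2F_2) = √2531.8 ≈ 50.3170

50.3170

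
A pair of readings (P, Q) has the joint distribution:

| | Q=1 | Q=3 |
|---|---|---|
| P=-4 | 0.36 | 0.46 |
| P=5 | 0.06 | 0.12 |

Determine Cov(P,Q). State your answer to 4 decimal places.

E[P] = -2.38,  E[Q] = 2.16
E[PQ] = -4.86
Cov(P,Q) = E[PQ] − E[P]E[Q] = -4.86 − (-2.38)(2.16) = 0.2808

0.2808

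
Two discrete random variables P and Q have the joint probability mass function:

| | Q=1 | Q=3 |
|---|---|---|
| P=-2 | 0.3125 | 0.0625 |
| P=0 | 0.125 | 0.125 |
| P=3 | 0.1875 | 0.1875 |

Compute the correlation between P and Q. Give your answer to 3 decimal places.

E[P] = 0.375,  E[Q] = 1.75
E[PQ] = 1.25
Cov(P,Q) = E[PQ] − E[P]E[Q] = 1.25 − (0.375)(1.75) = 0.59375
V(P) = 4.734375,  V(Q) = 0.9375
ρ = 0.59375 / √(4.734375·0.9375) ≈ 0.282

0.282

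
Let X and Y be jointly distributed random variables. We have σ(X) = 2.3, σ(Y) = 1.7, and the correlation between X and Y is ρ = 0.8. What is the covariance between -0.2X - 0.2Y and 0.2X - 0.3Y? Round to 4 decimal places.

V(X) = (2.3)² = 5.29;  V(Y) = (1.7)² = 2.89
cov(X,Y) = ρ·σ(X)·σ(Y) = 0.8·2.3·1.7 = 3.128
cov(-0.2X - 0.2Y, 0.2X - 0.3Y) = (-0.2)(0.2)V(X) + (-0.2)(-0.3)V(Y) + [(-0.2)(-0.3) + (-0.2)(0.2)]cov(X,Y)
= -0.04·5.29 + 0.06·2.89 + 0.02·3.128 = 0.02436

0.0244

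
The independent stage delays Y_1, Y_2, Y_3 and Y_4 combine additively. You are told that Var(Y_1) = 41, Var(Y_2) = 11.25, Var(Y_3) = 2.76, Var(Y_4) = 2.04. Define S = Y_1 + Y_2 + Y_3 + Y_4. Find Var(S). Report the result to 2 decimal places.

By independence, Var(S) = (1)²Var(Y_1) + (1)²Var(Y_2) + (1)²Var(Y_3) + (1)²Var(Y_4)
= (1)²·41 + (1)²·11.25 + (1)²·2.76 + (1)²·2.04 = 57.05

57.05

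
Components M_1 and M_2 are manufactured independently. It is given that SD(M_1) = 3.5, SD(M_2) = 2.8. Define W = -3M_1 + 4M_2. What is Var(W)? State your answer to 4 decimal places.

Var(M_1) = 12.25, Var(M_2) = 7.84
By independence, Var(W) = (-3)²Var(M_1) + (4)²Var(M_2)
= (-3)²·12.25 + (4)²·7.84 = 235.69

235.6900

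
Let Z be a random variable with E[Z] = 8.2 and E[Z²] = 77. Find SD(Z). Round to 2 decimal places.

Var(Z) = 77 − (8.2)² = 9.76
SD(Z) = √9.76 ≈ 3.12

3.12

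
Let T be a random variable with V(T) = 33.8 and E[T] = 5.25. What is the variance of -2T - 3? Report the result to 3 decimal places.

135.200

V(-2T - 3) = (-2)²·V(T) = 4·33.8 = 135.2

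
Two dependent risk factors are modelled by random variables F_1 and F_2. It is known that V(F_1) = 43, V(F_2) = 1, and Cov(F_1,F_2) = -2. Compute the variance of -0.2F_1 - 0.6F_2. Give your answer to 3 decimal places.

1.600

V(-0.2F_1 - 0.6F_2) = (-0.2)²·V(F_1) + (-0.6)²·V(F_2) + 2·(-0.2)·(-0.6)·Cov(F_1,F_2)
= 0.04·43 + 0.36·1 + 0.24·-2 = 1.6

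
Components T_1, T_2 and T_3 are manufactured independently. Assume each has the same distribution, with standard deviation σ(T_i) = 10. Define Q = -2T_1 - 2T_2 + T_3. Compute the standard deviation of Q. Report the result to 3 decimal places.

30.000

Var(T_i) = (10)² = 100
By independence, Var(Q) = (-2)²Var(T_1) + (-2)²Var(T_2) + (1)²Var(T_3)
= (-2)²·100 + (-2)²·100 + (1)²·100 = 900
σ(Q) = √900 ≈ 30.000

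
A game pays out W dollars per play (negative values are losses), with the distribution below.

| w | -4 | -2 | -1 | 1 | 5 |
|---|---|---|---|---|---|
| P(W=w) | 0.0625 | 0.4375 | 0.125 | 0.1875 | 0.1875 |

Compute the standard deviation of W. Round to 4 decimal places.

2.7811

E[W] = (-4)(0.0625) + (-2)(0.4375) + (-1)(0.125) + (1)(0.1875) + (5)(0.1875) = -0.125
E[W²] = (-4)²(0.0625) + (-2)²(0.4375) + (-1)²(0.125) + (1)²(0.1875) + (5)²(0.1875) = 7.75
Var(W) = E[W²] − (E[W])² = 7.75 − (-0.125)² = 7.734375
σ(W) = √7.734375 ≈ 2.7811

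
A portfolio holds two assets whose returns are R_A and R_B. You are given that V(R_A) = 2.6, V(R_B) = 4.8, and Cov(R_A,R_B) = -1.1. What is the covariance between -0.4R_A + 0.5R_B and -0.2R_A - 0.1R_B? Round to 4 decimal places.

0.0340

Cov(-0.4R_A + 0.5R_B, -0.2R_A - 0.1R_B) = (-0.4)(-0.2)V(R_A) + (0.5)(-0.1)V(R_B) + [(-0.4)(-0.1) + (0.5)(-0.2)]Cov(R_A,R_B)
= 0.08·2.6 + -0.05·4.8 + -0.06·-1.1 = 0.034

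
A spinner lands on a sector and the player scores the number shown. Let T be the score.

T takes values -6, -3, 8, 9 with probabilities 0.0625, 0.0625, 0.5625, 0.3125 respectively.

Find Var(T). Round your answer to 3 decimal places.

18.563

E[T] = (-6)(0.0625) + (-3)(0.0625) + (8)(0.5625) + (9)(0.3125) = 6.75
E[T²] = (-6)²(0.0625) + (-3)²(0.0625) + (8)²(0.5625) + (9)²(0.3125) = 64.125
Var(T) = E[T²] − (E[T])² = 64.125 − (6.75)² = 18.5625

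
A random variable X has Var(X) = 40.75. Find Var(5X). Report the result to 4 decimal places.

1018.7500

Var(5X) = (5)²·Var(X) = 25·40.75 = 1018.75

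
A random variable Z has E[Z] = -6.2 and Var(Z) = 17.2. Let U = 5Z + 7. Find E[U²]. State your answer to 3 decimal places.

1006.000

E[5Z + 7] = 5·-6.2 + 7 = -24
Var(5Z + 7) = (5)²·17.2 = 430
E[U²] = Var(U) + (E[U])² = 430 + (-24)² = 1006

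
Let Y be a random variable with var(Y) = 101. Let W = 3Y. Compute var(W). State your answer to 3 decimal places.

var(3Y) = (3)²·var(Y) = 9·101 = 909

909.000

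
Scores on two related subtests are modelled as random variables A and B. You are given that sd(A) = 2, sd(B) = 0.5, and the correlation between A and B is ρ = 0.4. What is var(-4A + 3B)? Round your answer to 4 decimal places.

var(A) = (2)² = 4;  var(B) = (0.5)² = 0.25
Cov(A,B) = ρ·sd(A)·sd(B) = 0.4·2·0.5 = 0.4
var(-4A + 3B) = (-4)²·var(A) + (3)²·var(B) + 2·(-4)·(3)·Cov(A,B)
= 16·4 + 9·0.25 + -24·0.4 = 56.65

56.6500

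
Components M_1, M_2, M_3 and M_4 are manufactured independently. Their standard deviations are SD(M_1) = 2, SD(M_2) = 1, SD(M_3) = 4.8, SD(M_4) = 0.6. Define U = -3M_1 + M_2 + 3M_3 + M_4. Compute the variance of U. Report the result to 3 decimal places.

244.720

Var(M_1) = 4, Var(M_2) = 1, Var(M_3) = 23.04, Var(M_4) = 0.36
By independence, Var(U) = (-3)²Var(M_1) + (1)²Var(M_2) + (3)²Var(M_3) + (1)²Var(M_4)
= (-3)²·4 + (1)²·1 + (3)²·23.04 + (1)²·0.36 = 244.72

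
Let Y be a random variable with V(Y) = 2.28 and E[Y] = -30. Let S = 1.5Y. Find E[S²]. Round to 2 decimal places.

E[1.5Y] = 1.5·-30 = -45
V(1.5Y) = (1.5)²·2.28 = 5.13
E[S²] = V(S) + (E[S])² = 5.13 + (-45)² = 2030.13

2030.13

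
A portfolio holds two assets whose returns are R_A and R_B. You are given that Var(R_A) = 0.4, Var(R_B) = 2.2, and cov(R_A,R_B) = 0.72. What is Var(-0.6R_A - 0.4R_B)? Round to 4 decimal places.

Var(-0.6R_A - 0.4R_B) = (-0.6)²·Var(R_A) + (-0.4)²·Var(R_B) + 2·(-0.6)·(-0.4)·cov(R_A,R_B)
= 0.36·0.4 + 0.16·2.2 + 0.48·0.72 = 0.8416

0.8416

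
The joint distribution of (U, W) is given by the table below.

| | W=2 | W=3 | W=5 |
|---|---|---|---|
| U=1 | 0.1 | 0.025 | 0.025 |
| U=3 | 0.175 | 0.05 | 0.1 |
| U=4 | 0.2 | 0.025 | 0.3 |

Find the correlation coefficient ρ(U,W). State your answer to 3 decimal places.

E[U] = 3.225,  E[W] = 3.375
E[UW] = 11.3
Cov(U,W) = E[UW] − E[U]E[W] = 11.3 − (3.225)(3.375) = 0.415625
Var(U) = 1.074375,  Var(W) = 2.034375
ρ = 0.415625 / √(1.074375·2.034375) ≈ 0.281

0.281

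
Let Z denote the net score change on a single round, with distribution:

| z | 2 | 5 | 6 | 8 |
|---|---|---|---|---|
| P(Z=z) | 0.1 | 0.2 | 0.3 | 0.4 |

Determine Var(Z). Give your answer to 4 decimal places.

3.3600

E[Z] = (2)(0.1) + (5)(0.2) + (6)(0.3) + (8)(0.4) = 6.2
E[Z²] = (2)²(0.1) + (5)²(0.2) + (6)²(0.3) + (8)²(0.4) = 41.8
Var(Z) = E[Z²] − (E[Z])² = 41.8 − (6.2)² = 3.36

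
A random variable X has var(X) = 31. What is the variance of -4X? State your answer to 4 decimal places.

496.0000

var(-4X) = (-4)²·var(X) = 16·31 = 496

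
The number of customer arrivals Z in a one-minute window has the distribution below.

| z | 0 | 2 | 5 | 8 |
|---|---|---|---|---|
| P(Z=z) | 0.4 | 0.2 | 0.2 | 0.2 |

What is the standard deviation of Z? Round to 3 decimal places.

E[Z] = (0)(0.4) + (2)(0.2) + (5)(0.2) + (8)(0.2) = 3
E[Z²] = (0)²(0.4) + (2)²(0.2) + (5)²(0.2) + (8)²(0.2) = 18.6
Var(Z) = E[Z²] − (E[Z])² = 18.6 − (3)² = 9.6
σ(Z) = √9.6 ≈ 3.098

3.098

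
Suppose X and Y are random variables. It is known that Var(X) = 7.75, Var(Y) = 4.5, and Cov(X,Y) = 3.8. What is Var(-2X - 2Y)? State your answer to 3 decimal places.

Var(-2X - 2Y) = (-2)²·Var(X) + (-2)²·Var(Y) + 2·(-2)·(-2)·Cov(X,Y)
= 4·7.75 + 4·4.5 + 8·3.8 = 79.4

79.400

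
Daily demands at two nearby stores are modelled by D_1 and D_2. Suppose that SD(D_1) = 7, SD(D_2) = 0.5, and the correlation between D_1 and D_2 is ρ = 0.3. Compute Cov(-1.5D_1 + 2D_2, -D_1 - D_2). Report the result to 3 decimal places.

var(D_1) = (7)² = 49;  var(D_2) = (0.5)² = 0.25
Cov(D_1,D_2) = ρ·SD(D_1)·SD(D_2) = 0.3·7·0.5 = 1.05
Cov(-1.5D_1 + 2D_2, -D_1 - D_2) = (-1.5)(-1)var(D_1) + (2)(-1)var(D_2) + [(-1.5)(-1) + (2)(-1)]Cov(D_1,D_2)
= 1.5·49 + -2·0.25 + -0.5·1.05 = 72.475

72.475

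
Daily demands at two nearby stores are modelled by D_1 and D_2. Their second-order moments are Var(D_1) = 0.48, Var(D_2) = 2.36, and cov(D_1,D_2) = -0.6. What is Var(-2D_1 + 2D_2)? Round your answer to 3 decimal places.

Var(-2D_1 + 2D_2) = (-2)²·Var(D_1) + (2)²·Var(D_2) + 2·(-2)·(2)·cov(D_1,D_2)
= 4·0.48 + 4·2.36 + -8·-0.6 = 16.16

16.160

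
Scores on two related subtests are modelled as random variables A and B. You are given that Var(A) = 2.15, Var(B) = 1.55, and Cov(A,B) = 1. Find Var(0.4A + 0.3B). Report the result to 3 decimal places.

0.724

Var(0.4A + 0.3B) = (0.4)²·Var(A) + (0.3)²·Var(B) + 2·(0.4)·(0.3)·Cov(A,B)
= 0.16·2.15 + 0.09·1.55 + 0.24·1 = 0.7235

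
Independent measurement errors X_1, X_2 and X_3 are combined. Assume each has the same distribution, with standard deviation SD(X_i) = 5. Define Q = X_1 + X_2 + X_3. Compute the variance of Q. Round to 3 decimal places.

Var(X_i) = (5)² = 25
By independence, Var(Q) = (1)²Var(X_1) + (1)²Var(X_2) + (1)²Var(X_3)
= (1)²·25 + (1)²·25 + (1)²·25 = 75

75.000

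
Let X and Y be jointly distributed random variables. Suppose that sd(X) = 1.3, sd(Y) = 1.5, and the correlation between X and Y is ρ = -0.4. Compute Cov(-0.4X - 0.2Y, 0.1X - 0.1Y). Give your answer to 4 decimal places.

V(X) = (1.3)² = 1.69;  V(Y) = (1.5)² = 2.25
Cov(X,Y) = ρ·sd(X)·sd(Y) = -0.4·1.3·1.5 = -0.78
Cov(-0.4X - 0.2Y, 0.1X - 0.1Y) = (-0.4)(0.1)V(X) + (-0.2)(-0.1)V(Y) + [(-0.4)(-0.1) + (-0.2)(0.1)]Cov(X,Y)
= -0.04·1.69 + 0.02·2.25 + 0.02·-0.78 = -0.0382

-0.0382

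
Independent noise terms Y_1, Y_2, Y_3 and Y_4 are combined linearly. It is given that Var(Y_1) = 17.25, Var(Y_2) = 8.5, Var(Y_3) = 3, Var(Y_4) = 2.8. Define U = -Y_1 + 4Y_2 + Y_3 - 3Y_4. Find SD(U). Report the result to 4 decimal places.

By independence, Var(U) = (-1)²Var(Y_1) + (4)²Var(Y_2) + (1)²Var(Y_3) + (-3)²Var(Y_4)
= (-1)²·17.25 + (4)²·8.5 + (1)²·3 + (-3)²·2.8 = 181.45
SD(U) = √181.45 ≈ 13.4703

13.4703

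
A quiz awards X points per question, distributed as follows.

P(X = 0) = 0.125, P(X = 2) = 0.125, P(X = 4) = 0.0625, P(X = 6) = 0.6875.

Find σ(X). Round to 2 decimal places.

E[X] = (0)(0.125) + (2)(0.125) + (4)(0.0625) + (6)(0.6875) = 4.625
E[X²] = (0)²(0.125) + (2)²(0.125) + (4)²(0.0625) + (6)²(0.6875) = 26.25
var(X) = E[X²] − (E[X])² = 26.25 − (4.625)² = 4.859375
σ(X) = √4.859375 ≈ 2.20

2.20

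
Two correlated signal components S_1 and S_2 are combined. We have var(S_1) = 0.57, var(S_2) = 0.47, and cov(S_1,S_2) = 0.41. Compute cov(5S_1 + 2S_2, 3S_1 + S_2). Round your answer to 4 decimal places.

14.0000

cov(5S_1 + 2S_2, 3S_1 + S_2) = (5)(3)var(S_1) + (2)(1)var(S_2) + [(5)(1) + (2)(3)]cov(S_1,S_2)
= 15·0.57 + 2·0.47 + 11·0.41 = 14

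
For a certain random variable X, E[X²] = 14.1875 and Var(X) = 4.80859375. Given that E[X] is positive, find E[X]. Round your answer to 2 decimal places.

(E[X])² = E[X²] − Var(X) = 14.1875 − 4.80859375 = 9.37890625
E[X] = √9.37890625 = 3.0625

3.06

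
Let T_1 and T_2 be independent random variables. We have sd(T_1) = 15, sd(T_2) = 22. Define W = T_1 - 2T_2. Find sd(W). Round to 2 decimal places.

46.49

Var(T_1) = 225, Var(T_2) = 484
By independence, Var(W) = (1)²Var(T_1) + (-2)²Var(T_2)
= (1)²·225 + (-2)²·484 = 2161
sd(W) = √2161 ≈ 46.49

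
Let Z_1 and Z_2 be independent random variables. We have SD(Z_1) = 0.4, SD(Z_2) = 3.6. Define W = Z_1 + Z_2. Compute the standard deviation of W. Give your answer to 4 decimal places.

V(Z_1) = 0.16, V(Z_2) = 12.96
By independence, V(W) = (1)²V(Z_1) + (1)²V(Z_2)
= (1)²·0.16 + (1)²·12.96 = 13.12
SD(W) = √13.12 ≈ 3.6222

3.6222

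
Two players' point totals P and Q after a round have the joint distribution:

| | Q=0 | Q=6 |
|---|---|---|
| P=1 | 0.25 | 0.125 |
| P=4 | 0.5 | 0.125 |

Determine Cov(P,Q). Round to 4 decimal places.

E[P] = 2.875,  E[Q] = 1.5
E[PQ] = 3.75
Cov(P,Q) = E[PQ] − E[P]E[Q] = 3.75 − (2.875)(1.5) = -0.5625

-0.5625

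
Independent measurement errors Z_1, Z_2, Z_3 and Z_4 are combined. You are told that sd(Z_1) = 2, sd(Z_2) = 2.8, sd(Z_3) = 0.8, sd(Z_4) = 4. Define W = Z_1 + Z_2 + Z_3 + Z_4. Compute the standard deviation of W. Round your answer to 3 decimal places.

V(Z_1) = 4, V(Z_2) = 7.84, V(Z_3) = 0.64, V(Z_4) = 16
By independence, V(W) = (1)²V(Z_1) + (1)²V(Z_2) + (1)²V(Z_3) + (1)²V(Z_4)
= (1)²·4 + (1)²·7.84 + (1)²·0.64 + (1)²·16 = 28.48
sd(W) = √28.48 ≈ 5.337

5.337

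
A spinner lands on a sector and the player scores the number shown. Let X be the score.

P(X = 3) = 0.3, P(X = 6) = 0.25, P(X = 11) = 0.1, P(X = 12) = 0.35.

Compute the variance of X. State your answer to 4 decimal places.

14.9100

E[X] = (3)(0.3) + (6)(0.25) + (11)(0.1) + (12)(0.35) = 7.7
E[X²] = (3)²(0.3) + (6)²(0.25) + (11)²(0.1) + (12)²(0.35) = 74.2
Var(X) = E[X²] − (E[X])² = 74.2 − (7.7)² = 14.91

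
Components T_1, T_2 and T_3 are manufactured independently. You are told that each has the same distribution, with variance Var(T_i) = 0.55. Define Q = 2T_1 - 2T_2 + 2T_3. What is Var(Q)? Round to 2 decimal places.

6.60

By independence, Var(Q) = (2)²Var(T_1) + (-2)²Var(T_2) + (2)²Var(T_3)
= (2)²·0.55 + (-2)²·0.55 + (2)²·0.55 = 6.6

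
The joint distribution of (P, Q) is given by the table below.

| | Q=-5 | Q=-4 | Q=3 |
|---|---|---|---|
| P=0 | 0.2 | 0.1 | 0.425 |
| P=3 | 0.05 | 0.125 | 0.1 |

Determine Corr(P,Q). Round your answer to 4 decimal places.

E[P] = 0.825,  E[Q] = -0.575
E[PQ] = -1.35
cov(P,Q) = E[PQ] − E[P]E[Q] = -1.35 − (0.825)(-0.575) = -0.875625
V(P) = 1.794375,  V(Q) = 14.244375
ρ = -0.875625 / √(1.794375·14.244375) ≈ -0.1732

-0.1732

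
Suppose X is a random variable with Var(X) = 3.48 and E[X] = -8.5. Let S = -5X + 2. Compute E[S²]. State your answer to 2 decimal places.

2067.25

E[-5X + 2] = -5·-8.5 + 2 = 44.5
Var(-5X + 2) = (-5)²·3.48 = 87
E[S²] = Var(S) + (E[S])² = 87 + (44.5)² = 2067.25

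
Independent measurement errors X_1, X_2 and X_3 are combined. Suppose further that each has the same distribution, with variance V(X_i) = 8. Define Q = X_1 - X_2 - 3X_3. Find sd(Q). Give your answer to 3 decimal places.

9.381

By independence, V(Q) = (1)²V(X_1) + (-1)²V(X_2) + (-3)²V(X_3)
= (1)²·8 + (-1)²·8 + (-3)²·8 = 88
sd(Q) = √88 ≈ 9.381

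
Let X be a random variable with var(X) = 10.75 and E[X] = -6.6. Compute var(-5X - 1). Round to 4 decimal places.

var(-5X - 1) = (-5)²·var(X) = 25·10.75 = 268.75

268.7500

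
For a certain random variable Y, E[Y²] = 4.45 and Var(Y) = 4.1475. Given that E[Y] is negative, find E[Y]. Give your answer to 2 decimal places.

(E[Y])² = E[Y²] − Var(Y) = 4.45 − 4.1475 = 0.3025
E[Y] = −√0.3025 = -0.55

-0.55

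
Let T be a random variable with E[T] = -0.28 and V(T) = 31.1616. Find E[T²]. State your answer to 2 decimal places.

31.24

E[T²] = V(T) + (E[T])² = 31.1616 + (-0.28)² = 31.24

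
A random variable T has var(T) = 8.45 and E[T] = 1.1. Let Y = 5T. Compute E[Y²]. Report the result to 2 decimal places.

241.50

E[5T] = 5·1.1 = 5.5
var(5T) = (5)²·8.45 = 211.25
E[Y²] = var(Y) + (E[Y])² = 211.25 + (5.5)² = 241.5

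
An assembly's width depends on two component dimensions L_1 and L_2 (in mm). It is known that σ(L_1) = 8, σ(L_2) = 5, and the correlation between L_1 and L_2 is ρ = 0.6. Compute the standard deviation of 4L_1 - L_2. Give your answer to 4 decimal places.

29.2746

var(L_1) = (8)² = 64;  var(L_2) = (5)² = 25
cov(L_1,L_2) = ρ·σ(L_1)·σ(L_2) = 0.6·8·5 = 24
var(4L_1 - L_2) = (4)²·var(L_1) + (-1)²·var(L_2) + 2·(4)·(-1)·cov(L_1,L_2)
= 16·64 + 1·25 + -8·24 = 857
σ(4L_1 - L_2) = √857 ≈ 29.2746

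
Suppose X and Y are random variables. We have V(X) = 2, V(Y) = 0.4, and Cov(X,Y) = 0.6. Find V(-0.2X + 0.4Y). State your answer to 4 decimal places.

V(-0.2X + 0.4Y) = (-0.2)²·V(X) + (0.4)²·V(Y) + 2·(-0.2)·(0.4)·Cov(X,Y)
= 0.04·2 + 0.16·0.4 + -0.16·0.6 = 0.048

0.0480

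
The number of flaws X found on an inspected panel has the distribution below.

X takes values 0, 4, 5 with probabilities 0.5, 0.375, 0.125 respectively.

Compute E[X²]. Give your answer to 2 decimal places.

E[X²] = (0)²(0.5) + (4)²(0.375) + (5)²(0.125) = 9.125

9.13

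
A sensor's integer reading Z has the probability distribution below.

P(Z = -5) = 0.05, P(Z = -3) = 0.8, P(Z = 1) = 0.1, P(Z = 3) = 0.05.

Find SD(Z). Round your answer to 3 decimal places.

E[Z] = (-5)(0.05) + (-3)(0.8) + (1)(0.1) + (3)(0.05) = -2.4
E[Z²] = (-5)²(0.05) + (-3)²(0.8) + (1)²(0.1) + (3)²(0.05) = 9
Var(Z) = E[Z²] − (E[Z])² = 9 − (-2.4)² = 3.24
SD(Z) = √3.24 ≈ 1.800

1.800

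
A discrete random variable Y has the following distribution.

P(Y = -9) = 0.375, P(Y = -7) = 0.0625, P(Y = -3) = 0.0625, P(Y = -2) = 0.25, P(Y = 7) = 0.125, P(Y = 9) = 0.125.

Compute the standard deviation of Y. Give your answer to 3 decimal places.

E[Y] = (-9)(0.375) + (-7)(0.0625) + (-3)(0.0625) + (-2)(0.25) + (7)(0.125) + (9)(0.125) = -2.5
E[Y²] = (-9)²(0.375) + (-7)²(0.0625) + (-3)²(0.0625) + (-2)²(0.25) + (7)²(0.125) + (9)²(0.125) = 51.25
Var(Y) = E[Y²] − (E[Y])² = 51.25 − (-2.5)² = 45
sd(Y) = √45 ≈ 6.708

6.708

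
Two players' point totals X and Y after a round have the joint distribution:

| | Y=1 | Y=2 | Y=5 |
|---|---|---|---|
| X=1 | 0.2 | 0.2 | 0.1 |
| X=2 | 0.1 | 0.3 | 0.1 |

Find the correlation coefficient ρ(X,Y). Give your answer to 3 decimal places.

E[X] = 1.5,  E[Y] = 2.3
E[XY] = 3.5
Cov(X,Y) = E[XY] − E[X]E[Y] = 3.5 − (1.5)(2.3) = 0.05
Var(X) = 0.25,  Var(Y) = 2.01
ρ = 0.05 / √(0.25·2.01) ≈ 0.071

0.071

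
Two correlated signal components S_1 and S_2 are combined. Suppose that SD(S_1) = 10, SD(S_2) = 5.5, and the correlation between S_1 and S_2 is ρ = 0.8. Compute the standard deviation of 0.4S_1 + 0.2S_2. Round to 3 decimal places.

4.924

Var(S_1) = (10)² = 100;  Var(S_2) = (5.5)² = 30.25
Cov(S_1,S_2) = ρ·SD(S_1)·SD(S_2) = 0.8·10·5.5 = 44
Var(0.4S_1 + 0.2S_2) = (0.4)²·Var(S_1) + (0.2)²·Var(S_2) + 2·(0.4)·(0.2)·Cov(S_1,S_2)
= 0.16·100 + 0.04·30.25 + 0.16·44 = 24.25
SD(0.4S_1 + 0.2S_2) = √24.25 ≈ 4.924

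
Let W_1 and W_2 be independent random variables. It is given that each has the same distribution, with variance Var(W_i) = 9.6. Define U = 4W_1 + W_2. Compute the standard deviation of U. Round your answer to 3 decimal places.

By independence, Var(U) = (4)²Var(W_1) + (1)²Var(W_2)
= (4)²·9.6 + (1)²·9.6 = 163.2
σ(U) = √163.2 ≈ 12.775

12.775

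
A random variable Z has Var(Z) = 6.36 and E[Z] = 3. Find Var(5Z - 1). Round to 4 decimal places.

Var(5Z - 1) = (5)²·Var(Z) = 25·6.36 = 159

159.0000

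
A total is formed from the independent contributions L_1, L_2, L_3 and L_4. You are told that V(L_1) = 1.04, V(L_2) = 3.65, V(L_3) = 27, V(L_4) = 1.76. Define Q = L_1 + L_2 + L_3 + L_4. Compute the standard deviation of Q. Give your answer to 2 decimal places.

5.78

By independence, V(Q) = (1)²V(L_1) + (1)²V(L_2) + (1)²V(L_3) + (1)²V(L_4)
= (1)²·1.04 + (1)²·3.65 + (1)²·27 + (1)²·1.76 = 33.45
SD(Q) = √33.45 ≈ 5.78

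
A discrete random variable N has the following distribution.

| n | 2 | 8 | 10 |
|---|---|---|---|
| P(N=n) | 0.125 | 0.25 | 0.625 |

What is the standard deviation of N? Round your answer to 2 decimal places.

2.60

E[N] = (2)(0.125) + (8)(0.25) + (10)(0.625) = 8.5
E[N²] = (2)²(0.125) + (8)²(0.25) + (10)²(0.625) = 79
var(N) = E[N²] − (E[N])² = 79 − (8.5)² = 6.75
SD(N) = √6.75 ≈ 2.60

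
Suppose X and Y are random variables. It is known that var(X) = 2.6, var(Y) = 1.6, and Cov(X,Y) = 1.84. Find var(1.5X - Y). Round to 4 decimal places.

1.9300

var(1.5X - Y) = (1.5)²·var(X) + (-1)²·var(Y) + 2·(1.5)·(-1)·Cov(X,Y)
= 2.25·2.6 + 1·1.6 + -3·1.84 = 1.93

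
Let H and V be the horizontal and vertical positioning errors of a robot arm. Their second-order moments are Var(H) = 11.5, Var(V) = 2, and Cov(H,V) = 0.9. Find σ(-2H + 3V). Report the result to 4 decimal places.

7.2938

Var(-2H + 3V) = (-2)²·Var(H) + (3)²·Var(V) + 2·(-2)·(3)·Cov(H,V)
= 4·11.5 + 9·2 + -12·0.9 = 53.2
σ(-2H + 3V) = √53.2 ≈ 7.2938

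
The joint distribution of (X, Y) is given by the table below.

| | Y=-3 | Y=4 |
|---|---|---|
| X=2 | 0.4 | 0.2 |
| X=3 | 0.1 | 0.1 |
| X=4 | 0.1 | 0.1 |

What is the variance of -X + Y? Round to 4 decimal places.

11.5600

E[X] = 2.6,  E[Y] = -0.2,  E[XY] = -0.1
Var(X) = 7.4 − (2.6)² = 0.64;  Var(Y) = 11.8 − (-0.2)² = 11.76
Cov(X,Y) = -0.1 − (2.6)(-0.2) = 0.42
Var(-X + Y) = (-1)²·0.64 + (1)²·11.76 + 2·(-1)·(1)·0.42 = 11.56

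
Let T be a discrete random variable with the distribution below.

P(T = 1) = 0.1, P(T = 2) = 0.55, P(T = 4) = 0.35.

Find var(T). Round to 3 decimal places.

1.140

E[T] = (1)(0.1) + (2)(0.55) + (4)(0.35) = 2.6
E[T²] = (1)²(0.1) + (2)²(0.55) + (4)²(0.35) = 7.9
var(T) = E[T²] − (E[T])² = 7.9 − (2.6)² = 1.14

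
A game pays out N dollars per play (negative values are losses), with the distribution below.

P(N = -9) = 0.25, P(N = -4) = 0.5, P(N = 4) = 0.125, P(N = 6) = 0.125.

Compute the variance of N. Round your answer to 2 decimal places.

E[N] = (-9)(0.25) + (-4)(0.5) + (4)(0.125) + (6)(0.125) = -3
E[N²] = (-9)²(0.25) + (-4)²(0.5) + (4)²(0.125) + (6)²(0.125) = 34.75
Var(N) = E[N²] − (E[N])² = 34.75 − (-3)² = 25.75

25.75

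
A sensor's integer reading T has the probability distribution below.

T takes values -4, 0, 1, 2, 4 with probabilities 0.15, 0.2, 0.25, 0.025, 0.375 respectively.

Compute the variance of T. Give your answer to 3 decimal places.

E[T] = (-4)(0.15) + (0)(0.2) + (1)(0.25) + (2)(0.025) + (4)(0.375) = 1.2
E[T²] = (-4)²(0.15) + (0)²(0.2) + (1)²(0.25) + (2)²(0.025) + (4)²(0.375) = 8.75
var(T) = E[T²] − (E[T])² = 8.75 − (1.2)² = 7.31

7.310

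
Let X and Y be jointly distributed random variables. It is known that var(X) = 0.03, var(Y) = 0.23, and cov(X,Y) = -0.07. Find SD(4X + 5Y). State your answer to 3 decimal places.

1.852

var(4X + 5Y) = (4)²·var(X) + (5)²·var(Y) + 2·(4)·(5)·cov(X,Y)
= 16·0.03 + 25·0.23 + 40·-0.07 = 3.43
SD(4X + 5Y) = √3.43 ≈ 1.852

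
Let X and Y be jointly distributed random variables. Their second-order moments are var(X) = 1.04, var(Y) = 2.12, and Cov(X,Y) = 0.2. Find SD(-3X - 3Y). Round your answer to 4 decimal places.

var(-3X - 3Y) = (-3)²·var(X) + (-3)²·var(Y) + 2·(-3)·(-3)·Cov(X,Y)
= 9·1.04 + 9·2.12 + 18·0.2 = 32.04
SD(-3X - 3Y) = √32.04 ≈ 5.6604

5.6604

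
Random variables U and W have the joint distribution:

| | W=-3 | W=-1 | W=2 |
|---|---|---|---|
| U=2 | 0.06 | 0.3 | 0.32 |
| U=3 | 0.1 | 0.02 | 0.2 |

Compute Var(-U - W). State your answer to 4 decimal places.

E[U] = 2.32,  E[W] = 0.24,  E[UW] = 0.56
Var(U) = 5.6 − (2.32)² = 0.2176;  Var(W) = 3.84 − (0.24)² = 3.7824
Cov(U,W) = 0.56 − (2.32)(0.24) = 0.0032
Var(-U - W) = (-1)²·0.2176 + (-1)²·3.7824 + 2·(-1)·(-1)·0.0032 = 4.0064

4.0064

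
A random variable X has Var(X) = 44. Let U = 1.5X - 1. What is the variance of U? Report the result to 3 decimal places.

Var(1.5X - 1) = (1.5)²·Var(X) = 2.25·44 = 99

99.000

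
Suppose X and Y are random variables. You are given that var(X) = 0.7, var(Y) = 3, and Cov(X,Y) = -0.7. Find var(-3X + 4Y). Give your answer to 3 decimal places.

var(-3X + 4Y) = (-3)²·var(X) + (4)²·var(Y) + 2·(-3)·(4)·Cov(X,Y)
= 9·0.7 + 16·3 + -24·-0.7 = 71.1

71.100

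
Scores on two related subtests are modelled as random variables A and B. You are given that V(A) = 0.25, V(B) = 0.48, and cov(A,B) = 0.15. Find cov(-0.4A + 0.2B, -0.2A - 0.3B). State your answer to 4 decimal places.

cov(-0.4A + 0.2B, -0.2A - 0.3B) = (-0.4)(-0.2)V(A) + (0.2)(-0.3)V(B) + [(-0.4)(-0.3) + (0.2)(-0.2)]cov(A,B)
= 0.08·0.25 + -0.06·0.48 + 0.08·0.15 = 0.0032

0.0032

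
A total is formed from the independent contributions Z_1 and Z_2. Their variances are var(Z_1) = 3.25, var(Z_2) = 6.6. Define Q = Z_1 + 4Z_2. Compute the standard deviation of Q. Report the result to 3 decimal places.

By independence, var(Q) = (1)²var(Z_1) + (4)²var(Z_2)
= (1)²·3.25 + (4)²·6.6 = 108.85
SD(Q) = √108.85 ≈ 10.433

10.433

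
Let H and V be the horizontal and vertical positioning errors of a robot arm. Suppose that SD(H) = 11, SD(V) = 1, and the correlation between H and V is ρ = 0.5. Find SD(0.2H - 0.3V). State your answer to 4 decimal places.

Var(H) = (11)² = 121;  Var(V) = (1)² = 1
Cov(H,V) = ρ·SD(H)·SD(V) = 0.5·11·1 = 5.5
Var(0.2H - 0.3V) = (0.2)²·Var(H) + (-0.3)²·Var(V) + 2·(0.2)·(-0.3)·Cov(H,V)
= 0.04·121 + 0.09·1 + -0.12·5.5 = 4.27
SD(0.2H - 0.3V) = √4.27 ≈ 2.0664

2.0664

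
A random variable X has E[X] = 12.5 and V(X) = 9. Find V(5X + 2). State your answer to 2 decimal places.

225.00

V(5X + 2) = (5)²·V(X) = 25·9 = 225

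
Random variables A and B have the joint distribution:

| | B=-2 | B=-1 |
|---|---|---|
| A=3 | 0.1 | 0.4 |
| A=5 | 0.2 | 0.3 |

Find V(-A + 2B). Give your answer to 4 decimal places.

E[A] = 4,  E[B] = -1.3,  E[AB] = -5.3
V(A) = 17 − (4)² = 1;  V(B) = 1.9 − (-1.3)² = 0.21
Cov(A,B) = -5.3 − (4)(-1.3) = -0.1
V(-A + 2B) = (-1)²·1 + (2)²·0.21 + 2·(-1)·(2)·-0.1 = 2.24

2.2400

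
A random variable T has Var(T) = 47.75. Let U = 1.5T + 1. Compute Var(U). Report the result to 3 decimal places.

Var(1.5T + 1) = (1.5)²·Var(T) = 2.25·47.75 = 107.4375

107.438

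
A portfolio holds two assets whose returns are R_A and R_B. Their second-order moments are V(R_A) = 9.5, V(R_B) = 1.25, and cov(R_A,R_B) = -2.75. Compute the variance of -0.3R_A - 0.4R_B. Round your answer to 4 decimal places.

0.3950

V(-0.3R_A - 0.4R_B) = (-0.3)²·V(R_A) + (-0.4)²·V(R_B) + 2·(-0.3)·(-0.4)·cov(R_A,R_B)
= 0.09·9.5 + 0.16·1.25 + 0.24·-2.75 = 0.395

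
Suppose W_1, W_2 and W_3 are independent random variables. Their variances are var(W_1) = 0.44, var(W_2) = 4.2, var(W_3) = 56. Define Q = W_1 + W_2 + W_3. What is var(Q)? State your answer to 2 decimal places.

60.64

By independence, var(Q) = (1)²var(W_1) + (1)²var(W_2) + (1)²var(W_3)
= (1)²·0.44 + (1)²·4.2 + (1)²·56 = 60.64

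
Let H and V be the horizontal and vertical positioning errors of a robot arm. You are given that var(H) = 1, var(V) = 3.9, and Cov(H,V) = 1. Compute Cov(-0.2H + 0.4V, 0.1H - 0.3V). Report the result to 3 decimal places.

Cov(-0.2H + 0.4V, 0.1H - 0.3V) = (-0.2)(0.1)var(H) + (0.4)(-0.3)var(V) + [(-0.2)(-0.3) + (0.4)(0.1)]Cov(H,V)
= -0.02·1 + -0.12·3.9 + 0.1·1 = -0.388

-0.388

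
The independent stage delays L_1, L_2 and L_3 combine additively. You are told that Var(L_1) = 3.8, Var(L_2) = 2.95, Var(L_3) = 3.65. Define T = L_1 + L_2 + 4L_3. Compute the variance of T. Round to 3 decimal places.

By independence, Var(T) = (1)²Var(L_1) + (1)²Var(L_2) + (4)²Var(L_3)
= (1)²·3.8 + (1)²·2.95 + (4)²·3.65 = 65.15

65.150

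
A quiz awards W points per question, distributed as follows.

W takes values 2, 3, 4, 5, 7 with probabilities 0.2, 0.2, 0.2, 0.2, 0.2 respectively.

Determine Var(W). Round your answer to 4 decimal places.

2.9600

E[W] = (2)(0.2) + (3)(0.2) + (4)(0.2) + (5)(0.2) + (7)(0.2) = 4.2
E[W²] = (2)²(0.2) + (3)²(0.2) + (4)²(0.2) + (5)²(0.2) + (7)²(0.2) = 20.6
Var(W) = E[W²] − (E[W])² = 20.6 − (4.2)² = 2.96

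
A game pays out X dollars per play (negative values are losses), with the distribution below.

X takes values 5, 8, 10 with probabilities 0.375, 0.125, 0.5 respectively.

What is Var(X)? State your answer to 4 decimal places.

5.3594

E[X] = (5)(0.375) + (8)(0.125) + (10)(0.5) = 7.875
E[X²] = (5)²(0.375) + (8)²(0.125) + (10)²(0.5) = 67.375
Var(X) = E[X²] − (E[X])² = 67.375 − (7.875)² = 5.359375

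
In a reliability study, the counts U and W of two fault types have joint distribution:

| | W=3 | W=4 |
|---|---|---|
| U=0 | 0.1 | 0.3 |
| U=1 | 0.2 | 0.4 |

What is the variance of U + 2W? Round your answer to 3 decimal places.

1.000

E[U] = 0.6,  E[W] = 3.7,  E[UW] = 2.2
V(U) = 0.6 − (0.6)² = 0.24;  V(W) = 13.9 − (3.7)² = 0.21
Cov(U,W) = 2.2 − (0.6)(3.7) = -0.02
V(U + 2W) = (1)²·0.24 + (2)²·0.21 + 2·(1)·(2)·-0.02 = 1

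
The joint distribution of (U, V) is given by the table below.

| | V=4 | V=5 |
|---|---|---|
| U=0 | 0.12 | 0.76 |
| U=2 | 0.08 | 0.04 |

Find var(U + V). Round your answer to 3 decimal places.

0.358

E[U] = 0.24,  E[V] = 4.8,  E[UV] = 1.04
var(U) = 0.48 − (0.24)² = 0.4224;  var(V) = 23.2 − (4.8)² = 0.16
Cov(U,V) = 1.04 − (0.24)(4.8) = -0.112
var(U + V) = (1)²·0.4224 + (1)²·0.16 + 2·(1)·(1)·-0.112 = 0.3584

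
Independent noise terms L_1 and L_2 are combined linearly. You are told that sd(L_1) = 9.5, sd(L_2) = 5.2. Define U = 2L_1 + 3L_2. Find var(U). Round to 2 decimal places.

604.36

var(L_1) = 90.25, var(L_2) = 27.04
By independence, var(U) = (2)²var(L_1) + (3)²var(L_2)
= (2)²·90.25 + (3)²·27.04 = 604.36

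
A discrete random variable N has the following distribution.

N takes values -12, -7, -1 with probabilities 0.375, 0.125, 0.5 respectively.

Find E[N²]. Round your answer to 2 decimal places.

E[N²] = (-12)²(0.375) + (-7)²(0.125) + (-1)²(0.5) = 60.625

60.63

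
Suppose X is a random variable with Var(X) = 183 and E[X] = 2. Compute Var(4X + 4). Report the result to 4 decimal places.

2928.0000

Var(4X + 4) = (4)²·Var(X) = 16·183 = 2928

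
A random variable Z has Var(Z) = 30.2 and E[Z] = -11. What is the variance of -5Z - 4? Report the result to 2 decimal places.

Var(-5Z - 4) = (-5)²·Var(Z) = 25·30.2 = 755

755.00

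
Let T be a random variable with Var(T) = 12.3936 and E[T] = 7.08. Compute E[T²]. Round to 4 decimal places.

62.5200

E[T²] = Var(T) + (E[T])² = 12.3936 + (7.08)² = 62.52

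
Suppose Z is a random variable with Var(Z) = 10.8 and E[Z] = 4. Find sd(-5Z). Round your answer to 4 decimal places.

Var(-5Z) = (-5)²·10.8 = 270
sd(-5Z) = √270 ≈ 16.4317

16.4317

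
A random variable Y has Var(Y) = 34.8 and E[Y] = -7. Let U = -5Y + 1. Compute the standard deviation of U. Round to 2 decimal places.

29.50

Var(-5Y + 1) = (-5)²·34.8 = 870
SD(U) = √870 ≈ 29.50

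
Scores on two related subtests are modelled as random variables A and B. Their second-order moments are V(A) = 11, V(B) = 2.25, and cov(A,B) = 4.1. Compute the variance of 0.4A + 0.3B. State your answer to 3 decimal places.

2.947

V(0.4A + 0.3B) = (0.4)²·V(A) + (0.3)²·V(B) + 2·(0.4)·(0.3)·cov(A,B)
= 0.16·11 + 0.09·2.25 + 0.24·4.1 = 2.9465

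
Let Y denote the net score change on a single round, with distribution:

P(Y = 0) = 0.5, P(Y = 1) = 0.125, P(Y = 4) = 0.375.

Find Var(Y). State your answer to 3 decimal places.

E[Y] = (0)(0.5) + (1)(0.125) + (4)(0.375) = 1.625
E[Y²] = (0)²(0.5) + (1)²(0.125) + (4)²(0.375) = 6.125
Var(Y) = E[Y²] − (E[Y])² = 6.125 − (1.625)² = 3.484375

3.484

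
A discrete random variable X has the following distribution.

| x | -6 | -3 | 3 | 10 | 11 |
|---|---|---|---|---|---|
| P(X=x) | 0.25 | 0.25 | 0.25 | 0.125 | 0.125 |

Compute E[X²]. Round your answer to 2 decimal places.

41.13

E[X²] = (-6)²(0.25) + (-3)²(0.25) + (3)²(0.25) + (10)²(0.125) + (11)²(0.125) = 41.125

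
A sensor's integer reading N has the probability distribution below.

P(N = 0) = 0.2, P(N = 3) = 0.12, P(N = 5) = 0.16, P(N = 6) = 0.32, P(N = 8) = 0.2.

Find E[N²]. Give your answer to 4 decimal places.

29.4000

E[N²] = (0)²(0.2) + (3)²(0.12) + (5)²(0.16) + (6)²(0.32) + (8)²(0.2) = 29.4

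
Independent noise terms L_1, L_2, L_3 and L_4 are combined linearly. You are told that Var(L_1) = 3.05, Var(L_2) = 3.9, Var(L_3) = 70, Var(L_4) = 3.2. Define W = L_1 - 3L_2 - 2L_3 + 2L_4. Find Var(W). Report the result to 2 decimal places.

330.95

By independence, Var(W) = (1)²Var(L_1) + (-3)²Var(L_2) + (-2)²Var(L_3) + (2)²Var(L_4)
= (1)²·3.05 + (-3)²·3.9 + (-2)²·70 + (2)²·3.2 = 330.95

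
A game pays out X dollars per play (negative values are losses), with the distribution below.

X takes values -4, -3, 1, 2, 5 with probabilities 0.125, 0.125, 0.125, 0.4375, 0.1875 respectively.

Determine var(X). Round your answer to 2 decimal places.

8.56

E[X] = (-4)(0.125) + (-3)(0.125) + (1)(0.125) + (2)(0.4375) + (5)(0.1875) = 1.0625
E[X²] = (-4)²(0.125) + (-3)²(0.125) + (1)²(0.125) + (2)²(0.4375) + (5)²(0.1875) = 9.6875
var(X) = E[X²] − (E[X])² = 9.6875 − (1.0625)² = 8.55859375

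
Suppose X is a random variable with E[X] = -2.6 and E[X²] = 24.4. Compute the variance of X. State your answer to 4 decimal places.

17.6400

Var(X) = 24.4 − (-2.6)² = 17.64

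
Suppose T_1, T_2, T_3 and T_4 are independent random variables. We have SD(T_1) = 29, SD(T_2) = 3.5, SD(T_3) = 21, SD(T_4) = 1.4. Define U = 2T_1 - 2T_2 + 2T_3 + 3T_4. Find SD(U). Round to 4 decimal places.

72.0739

Var(T_1) = 841, Var(T_2) = 12.25, Var(T_3) = 441, Var(T_4) = 1.96
By independence, Var(U) = (2)²Var(T_1) + (-2)²Var(T_2) + (2)²Var(T_3) + (3)²Var(T_4)
= (2)²·841 + (-2)²·12.25 + (2)²·441 + (3)²·1.96 = 5194.64
SD(U) = √5194.64 ≈ 72.0739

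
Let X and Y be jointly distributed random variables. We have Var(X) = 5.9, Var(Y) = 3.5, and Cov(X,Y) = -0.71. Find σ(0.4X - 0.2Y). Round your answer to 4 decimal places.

1.0943

Var(0.4X - 0.2Y) = (0.4)²·Var(X) + (-0.2)²·Var(Y) + 2·(0.4)·(-0.2)·Cov(X,Y)
= 0.16·5.9 + 0.04·3.5 + -0.16·-0.71 = 1.1976
σ(0.4X - 0.2Y) = √1.1976 ≈ 1.0943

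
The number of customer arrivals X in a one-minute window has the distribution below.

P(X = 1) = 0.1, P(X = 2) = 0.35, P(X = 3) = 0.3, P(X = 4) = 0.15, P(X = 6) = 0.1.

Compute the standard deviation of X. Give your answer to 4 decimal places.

E[X] = (1)(0.1) + (2)(0.35) + (3)(0.3) + (4)(0.15) + (6)(0.1) = 2.9
E[X²] = (1)²(0.1) + (2)²(0.35) + (3)²(0.3) + (4)²(0.15) + (6)²(0.1) = 10.2
Var(X) = E[X²] − (E[X])² = 10.2 − (2.9)² = 1.79
σ(X) = √1.79 ≈ 1.3379

1.3379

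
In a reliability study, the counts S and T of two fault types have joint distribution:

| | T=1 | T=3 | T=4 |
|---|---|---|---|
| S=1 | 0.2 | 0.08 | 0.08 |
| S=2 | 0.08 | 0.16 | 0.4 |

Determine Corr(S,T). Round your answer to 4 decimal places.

0.4806

E[S] = 1.64,  E[T] = 2.92
E[ST] = 5.08
Cov(S,T) = E[ST] − E[S]E[T] = 5.08 − (1.64)(2.92) = 0.2912
Var(S) = 0.2304,  Var(T) = 1.5936
ρ = 0.2912 / √(0.2304·1.5936) ≈ 0.4806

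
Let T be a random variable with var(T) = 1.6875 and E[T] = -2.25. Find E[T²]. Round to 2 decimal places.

E[T²] = var(T) + (E[T])² = 1.6875 + (-2.25)² = 6.75

6.75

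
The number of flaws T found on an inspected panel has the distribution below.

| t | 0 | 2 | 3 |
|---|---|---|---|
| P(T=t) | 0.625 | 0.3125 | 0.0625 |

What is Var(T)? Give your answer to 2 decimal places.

E[T] = (0)(0.625) + (2)(0.3125) + (3)(0.0625) = 0.8125
E[T²] = (0)²(0.625) + (2)²(0.3125) + (3)²(0.0625) = 1.8125
Var(T) = E[T²] − (E[T])² = 1.8125 − (0.8125)² = 1.15234375

1.15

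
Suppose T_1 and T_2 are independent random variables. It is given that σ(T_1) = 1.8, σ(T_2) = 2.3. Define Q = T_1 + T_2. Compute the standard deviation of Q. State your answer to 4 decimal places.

Var(T_1) = 3.24, Var(T_2) = 5.29
By independence, Var(Q) = (1)²Var(T_1) + (1)²Var(T_2)
= (1)²·3.24 + (1)²·5.29 = 8.53
σ(Q) = √8.53 ≈ 2.9206

2.9206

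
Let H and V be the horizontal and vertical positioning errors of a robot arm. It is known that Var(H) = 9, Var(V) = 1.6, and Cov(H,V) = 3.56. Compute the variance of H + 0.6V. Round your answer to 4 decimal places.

13.8480

Var(H + 0.6V) = (1)²·Var(H) + (0.6)²·Var(V) + 2·(1)·(0.6)·Cov(H,V)
= 1·9 + 0.36·1.6 + 1.2·3.56 = 13.848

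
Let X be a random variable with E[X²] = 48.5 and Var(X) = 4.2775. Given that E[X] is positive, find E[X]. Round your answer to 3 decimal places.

6.650

(E[X])² = E[X²] − Var(X) = 48.5 − 4.2775 = 44.2225
E[X] = √44.2225 = 6.65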